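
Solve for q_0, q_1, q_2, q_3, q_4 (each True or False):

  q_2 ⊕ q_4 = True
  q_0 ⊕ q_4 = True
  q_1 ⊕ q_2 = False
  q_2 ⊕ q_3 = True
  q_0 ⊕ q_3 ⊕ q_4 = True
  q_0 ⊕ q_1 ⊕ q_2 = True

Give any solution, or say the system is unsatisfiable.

q_0=T, q_1=T, q_2=T, q_3=F, q_4=F

q_2 ⊕ q_4 = T ⊕ F = True ✓
q_0 ⊕ q_4 = T ⊕ F = True ✓
q_1 ⊕ q_2 = T ⊕ T = False ✓
q_2 ⊕ q_3 = T ⊕ F = True ✓
q_0 ⊕ q_3 ⊕ q_4 = T ⊕ F ⊕ F = True ✓
q_0 ⊕ q_1 ⊕ q_2 = T ⊕ T ⊕ T = True ✓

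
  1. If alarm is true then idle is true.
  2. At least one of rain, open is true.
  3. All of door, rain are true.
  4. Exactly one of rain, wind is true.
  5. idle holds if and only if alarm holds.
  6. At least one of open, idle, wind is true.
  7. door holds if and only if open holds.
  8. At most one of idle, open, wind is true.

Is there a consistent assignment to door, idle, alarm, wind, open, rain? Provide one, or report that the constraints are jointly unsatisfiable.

door = True; idle = False; alarm = False; wind = False; open = True; rain = True

  (1) alarm=F ⇒ idle: vacuous ✓
  (2) {rain, open}: 2 true — at least one ✓
  (3) {door, rain}: all 2 true ✓
  (4) {rain, wind}: 1 true — exactly one ✓
  (5) idle=F, alarm=F — same ✓
  (6) {open, idle, wind}: 1 true — at least one ✓
  (7) door=T, open=T — same ✓
  (8) {idle, open, wind}: 1 true — at most one ✓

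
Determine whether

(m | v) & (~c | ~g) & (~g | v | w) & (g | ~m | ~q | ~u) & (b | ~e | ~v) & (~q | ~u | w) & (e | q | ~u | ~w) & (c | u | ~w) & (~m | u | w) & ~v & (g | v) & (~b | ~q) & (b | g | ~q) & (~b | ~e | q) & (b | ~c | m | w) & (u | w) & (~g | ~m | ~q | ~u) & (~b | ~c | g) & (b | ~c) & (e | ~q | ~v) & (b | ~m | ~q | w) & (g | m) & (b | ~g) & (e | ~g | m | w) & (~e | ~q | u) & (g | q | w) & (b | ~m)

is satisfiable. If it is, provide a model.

Unsatisfiable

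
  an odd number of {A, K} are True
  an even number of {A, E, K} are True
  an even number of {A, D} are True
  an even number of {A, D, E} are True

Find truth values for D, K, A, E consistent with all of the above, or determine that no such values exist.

Unsatisfiable

Adding constraints 1, 2, 3, 4 mod 2: every variable appears an even number of times on the left, so the left side is 0.
But the right sides sum to 1 (mod 2). 0 ≠ 1 — the system is inconsistent.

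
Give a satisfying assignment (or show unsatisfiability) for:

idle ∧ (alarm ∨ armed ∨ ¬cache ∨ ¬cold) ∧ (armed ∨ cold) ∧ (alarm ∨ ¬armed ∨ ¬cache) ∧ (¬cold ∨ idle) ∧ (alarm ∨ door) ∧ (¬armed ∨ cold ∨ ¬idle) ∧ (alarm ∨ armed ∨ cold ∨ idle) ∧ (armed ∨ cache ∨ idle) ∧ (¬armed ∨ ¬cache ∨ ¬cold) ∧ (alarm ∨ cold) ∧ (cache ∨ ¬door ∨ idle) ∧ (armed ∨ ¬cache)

armed = False; cache = False; idle = True; alarm = False; door = True; cold = True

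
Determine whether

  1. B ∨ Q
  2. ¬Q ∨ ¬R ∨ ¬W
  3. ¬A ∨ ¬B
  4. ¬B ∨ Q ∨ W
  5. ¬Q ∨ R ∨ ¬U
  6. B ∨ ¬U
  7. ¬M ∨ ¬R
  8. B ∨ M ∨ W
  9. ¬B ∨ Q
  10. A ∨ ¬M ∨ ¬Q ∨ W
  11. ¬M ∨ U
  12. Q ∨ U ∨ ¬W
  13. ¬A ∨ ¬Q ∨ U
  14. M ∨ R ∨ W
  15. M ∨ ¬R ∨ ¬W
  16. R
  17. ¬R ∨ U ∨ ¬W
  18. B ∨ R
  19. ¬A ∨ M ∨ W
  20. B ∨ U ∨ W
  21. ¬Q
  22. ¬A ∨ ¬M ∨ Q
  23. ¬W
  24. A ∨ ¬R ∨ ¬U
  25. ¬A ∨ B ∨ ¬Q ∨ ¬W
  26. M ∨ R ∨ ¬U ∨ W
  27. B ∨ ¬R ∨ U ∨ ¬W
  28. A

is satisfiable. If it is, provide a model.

The formula is unsatisfiable.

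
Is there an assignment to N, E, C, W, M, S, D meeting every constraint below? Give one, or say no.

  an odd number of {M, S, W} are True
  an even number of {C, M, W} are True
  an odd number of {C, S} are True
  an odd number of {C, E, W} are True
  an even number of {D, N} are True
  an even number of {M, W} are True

N=T, E=F, C=F, W=T, M=T, S=T, D=T

{M, S, W}: 3 true → odd ✓
{C, M, W}: 2 true → even ✓
{C, S}: 1 true → odd ✓
{C, E, W}: 1 true → odd ✓
{D, N}: 2 true → even ✓
{M, W}: 2 true → even ✓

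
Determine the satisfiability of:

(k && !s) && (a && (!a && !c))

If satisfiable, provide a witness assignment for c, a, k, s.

Unsatisfiable — no assignment works.

Case a = True: the conjunct !a is False.
Case a = False: the conjunct a is False.
Both cases fail — unsatisfiable.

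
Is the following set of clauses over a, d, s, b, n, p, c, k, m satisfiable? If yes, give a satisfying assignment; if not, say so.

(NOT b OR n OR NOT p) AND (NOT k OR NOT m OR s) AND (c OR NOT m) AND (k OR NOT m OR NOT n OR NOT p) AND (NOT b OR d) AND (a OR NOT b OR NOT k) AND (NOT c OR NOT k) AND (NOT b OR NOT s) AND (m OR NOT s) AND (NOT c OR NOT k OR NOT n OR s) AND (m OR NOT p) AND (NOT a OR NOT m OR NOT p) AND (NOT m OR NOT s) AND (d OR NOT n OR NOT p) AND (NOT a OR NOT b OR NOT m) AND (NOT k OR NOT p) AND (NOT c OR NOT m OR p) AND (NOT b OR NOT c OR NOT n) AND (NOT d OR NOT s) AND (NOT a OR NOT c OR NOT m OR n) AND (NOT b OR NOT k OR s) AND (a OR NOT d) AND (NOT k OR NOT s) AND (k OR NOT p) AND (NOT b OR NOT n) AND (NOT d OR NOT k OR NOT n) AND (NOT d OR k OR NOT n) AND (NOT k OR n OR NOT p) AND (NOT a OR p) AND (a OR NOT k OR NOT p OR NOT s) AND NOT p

a = False; d = False; s = False; b = False; n = True; p = False; c = False; k = True; m = False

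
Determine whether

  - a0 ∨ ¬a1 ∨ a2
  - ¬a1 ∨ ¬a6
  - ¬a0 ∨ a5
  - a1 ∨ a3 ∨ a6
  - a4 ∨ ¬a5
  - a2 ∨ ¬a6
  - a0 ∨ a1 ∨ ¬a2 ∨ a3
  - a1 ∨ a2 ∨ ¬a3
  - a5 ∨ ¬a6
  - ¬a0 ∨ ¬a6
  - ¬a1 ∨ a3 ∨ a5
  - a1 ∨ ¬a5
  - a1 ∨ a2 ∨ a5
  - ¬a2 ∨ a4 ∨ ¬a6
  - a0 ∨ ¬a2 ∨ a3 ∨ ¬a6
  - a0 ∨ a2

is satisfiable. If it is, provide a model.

Set a0 = True.
  then (¬a0 ∨ a5) forces a5 = True.
  then (a4 ∨ ¬a5) forces a4 = True.
  then (¬a0 ∨ ¬a6) forces a6 = False.
  then (a1 ∨ ¬a5) forces a1 = True.
Set a2 = False.
Set a3 = False.
All clauses satisfied.

a0=T, a1=T, a2=F, a3=F, a4=T, a5=T, a6=F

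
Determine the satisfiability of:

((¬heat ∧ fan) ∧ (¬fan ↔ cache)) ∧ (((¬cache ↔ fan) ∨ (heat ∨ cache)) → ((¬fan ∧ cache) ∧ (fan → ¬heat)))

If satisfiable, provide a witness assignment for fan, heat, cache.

UNSATISFIABLE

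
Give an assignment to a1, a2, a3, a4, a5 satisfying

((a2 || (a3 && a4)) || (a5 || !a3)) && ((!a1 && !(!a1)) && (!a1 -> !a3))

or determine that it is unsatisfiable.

Unsatisfiable

Case a1 = True: the conjunct !a1 is False.
Case a1 = False: the conjunct !(!a1) becomes !(!False) = False.
Both cases fail — unsatisfiable.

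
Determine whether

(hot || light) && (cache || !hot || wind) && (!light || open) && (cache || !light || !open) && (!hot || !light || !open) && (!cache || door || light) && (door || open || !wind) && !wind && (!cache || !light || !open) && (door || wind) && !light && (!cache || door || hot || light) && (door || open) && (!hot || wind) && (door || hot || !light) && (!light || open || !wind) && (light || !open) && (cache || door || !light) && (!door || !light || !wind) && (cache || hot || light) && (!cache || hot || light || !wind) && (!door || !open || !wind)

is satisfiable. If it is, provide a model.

The formula is unsatisfiable.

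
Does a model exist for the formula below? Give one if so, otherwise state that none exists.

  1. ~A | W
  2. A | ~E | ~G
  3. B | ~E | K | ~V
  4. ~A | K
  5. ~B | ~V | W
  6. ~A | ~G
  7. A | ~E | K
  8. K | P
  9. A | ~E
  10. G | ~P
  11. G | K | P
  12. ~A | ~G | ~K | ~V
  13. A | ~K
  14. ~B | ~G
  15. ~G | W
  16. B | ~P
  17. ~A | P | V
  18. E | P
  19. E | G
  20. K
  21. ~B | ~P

G=F; P=F; B=T; K=T; W=T; V=T; E=T; A=T

Unit clause (K) forces K = True.
In (A | ~K) only A is left, so A = True.
In (~A | W) only W is left, so W = True.
In (~A | ~G) only ~G is left, so G = False.
In (G | ~P) only ~P is left, so P = False.
In (~A | P | V) only V is left, so V = True.
In (E | P) only E is left, so E = True.
Set B = True.
All clauses satisfied.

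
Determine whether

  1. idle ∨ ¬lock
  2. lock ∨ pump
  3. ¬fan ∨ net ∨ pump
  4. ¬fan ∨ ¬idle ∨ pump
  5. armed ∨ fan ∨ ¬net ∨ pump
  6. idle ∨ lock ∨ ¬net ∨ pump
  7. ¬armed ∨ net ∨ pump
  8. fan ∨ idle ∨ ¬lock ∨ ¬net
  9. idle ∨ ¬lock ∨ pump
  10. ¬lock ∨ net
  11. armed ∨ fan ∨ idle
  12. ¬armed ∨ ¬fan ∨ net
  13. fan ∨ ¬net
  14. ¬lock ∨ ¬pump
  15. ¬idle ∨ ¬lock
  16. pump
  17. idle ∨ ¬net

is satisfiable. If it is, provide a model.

net: False, pump: True, idle: True, armed: False, fan: False, lock: False

Unit clause (pump) forces pump = True.
In (¬lock ∨ ¬pump) only ¬lock is left, so lock = False.
Set net = False.
Set idle = True.
Set armed = False.
Set fan = False.
All clauses satisfied.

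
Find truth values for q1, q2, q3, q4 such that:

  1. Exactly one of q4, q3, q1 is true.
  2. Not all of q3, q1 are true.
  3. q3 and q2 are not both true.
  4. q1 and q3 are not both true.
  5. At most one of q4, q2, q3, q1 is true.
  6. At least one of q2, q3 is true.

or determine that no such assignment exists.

q1=F, q2=F, q3=T, q4=F

  (1) {q4, q3, q1}: 1 true — exactly one ✓
  (2) {q3, q1}: 1/2 true — not all ✓
  (3) q3=T, q2=F — not both ✓
  (4) q1=F, q3=T — not both ✓
  (5) {q4, q2, q3, q1}: 1 true — at most one ✓
  (6) {q2, q3}: 1 true — at least one ✓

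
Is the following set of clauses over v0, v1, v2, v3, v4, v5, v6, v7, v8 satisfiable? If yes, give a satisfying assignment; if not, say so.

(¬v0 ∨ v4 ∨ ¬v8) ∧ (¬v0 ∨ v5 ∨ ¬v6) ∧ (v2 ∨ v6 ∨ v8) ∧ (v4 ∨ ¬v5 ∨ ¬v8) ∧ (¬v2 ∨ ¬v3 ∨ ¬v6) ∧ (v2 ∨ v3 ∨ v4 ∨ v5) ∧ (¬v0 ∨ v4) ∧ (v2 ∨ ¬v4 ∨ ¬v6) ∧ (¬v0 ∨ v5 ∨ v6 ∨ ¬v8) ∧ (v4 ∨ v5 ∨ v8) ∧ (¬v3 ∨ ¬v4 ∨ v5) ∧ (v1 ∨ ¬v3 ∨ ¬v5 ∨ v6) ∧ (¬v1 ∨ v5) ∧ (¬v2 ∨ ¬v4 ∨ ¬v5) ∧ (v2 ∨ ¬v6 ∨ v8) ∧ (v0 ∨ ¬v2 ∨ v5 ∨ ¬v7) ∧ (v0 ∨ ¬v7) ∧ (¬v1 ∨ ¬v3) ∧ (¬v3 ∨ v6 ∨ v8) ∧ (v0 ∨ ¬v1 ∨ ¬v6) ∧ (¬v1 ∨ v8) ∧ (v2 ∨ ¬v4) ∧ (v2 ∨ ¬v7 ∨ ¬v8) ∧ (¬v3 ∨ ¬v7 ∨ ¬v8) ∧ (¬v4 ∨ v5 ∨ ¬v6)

Set v0 = False.
  then (v0 ∨ ¬v7) forces v7 = False.
Set v1 = False.
Set v2 = True.
Set v3 = True.
  then (¬v2 ∨ ¬v3 ∨ ¬v6) forces v6 = False.
  then (v1 ∨ ¬v3 ∨ ¬v5 ∨ v6) forces v5 = False.
  then (¬v3 ∨ v6 ∨ v8) forces v8 = True.
  then (¬v3 ∨ ¬v4 ∨ v5) forces v4 = False.
All clauses satisfied.

v0=F; v1=F; v2=T; v3=T; v4=F; v5=F; v6=F; v7=F; v8=T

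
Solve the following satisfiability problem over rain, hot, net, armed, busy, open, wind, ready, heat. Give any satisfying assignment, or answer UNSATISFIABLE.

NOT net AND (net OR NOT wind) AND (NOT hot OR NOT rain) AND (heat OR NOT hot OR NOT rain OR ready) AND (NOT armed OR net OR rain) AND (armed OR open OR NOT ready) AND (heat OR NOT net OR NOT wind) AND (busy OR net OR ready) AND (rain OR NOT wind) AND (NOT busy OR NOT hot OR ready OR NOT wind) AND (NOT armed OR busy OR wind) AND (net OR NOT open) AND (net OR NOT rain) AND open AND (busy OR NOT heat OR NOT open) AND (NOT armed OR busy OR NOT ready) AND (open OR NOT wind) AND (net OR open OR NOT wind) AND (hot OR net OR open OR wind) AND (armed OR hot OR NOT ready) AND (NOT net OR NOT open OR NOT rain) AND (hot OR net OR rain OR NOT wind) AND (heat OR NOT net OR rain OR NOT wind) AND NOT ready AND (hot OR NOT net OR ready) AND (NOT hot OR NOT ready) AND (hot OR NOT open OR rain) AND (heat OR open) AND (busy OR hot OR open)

Case open = True:
  (NOT net) forces net = False.
  Clause (net OR NOT open) is falsified — contradiction.
Case open = False:
  Clause (open) is falsified — contradiction.
Both cases fail, so the formula is unsatisfiable.

The formula is unsatisfiable.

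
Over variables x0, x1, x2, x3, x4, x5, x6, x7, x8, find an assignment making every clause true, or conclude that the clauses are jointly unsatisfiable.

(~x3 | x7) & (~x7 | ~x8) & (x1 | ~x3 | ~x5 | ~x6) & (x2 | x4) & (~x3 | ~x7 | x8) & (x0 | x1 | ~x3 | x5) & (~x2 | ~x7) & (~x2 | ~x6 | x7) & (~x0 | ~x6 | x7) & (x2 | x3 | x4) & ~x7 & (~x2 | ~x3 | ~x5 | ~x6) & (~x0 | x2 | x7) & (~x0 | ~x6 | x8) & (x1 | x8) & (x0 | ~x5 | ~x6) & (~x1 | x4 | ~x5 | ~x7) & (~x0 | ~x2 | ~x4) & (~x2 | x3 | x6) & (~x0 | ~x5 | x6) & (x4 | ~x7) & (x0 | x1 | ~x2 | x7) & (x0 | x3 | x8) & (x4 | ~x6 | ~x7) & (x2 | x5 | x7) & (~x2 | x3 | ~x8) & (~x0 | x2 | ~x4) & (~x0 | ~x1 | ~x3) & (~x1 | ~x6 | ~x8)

Unit clause (~x7) forces x7 = False.
In (~x3 | x7) only ~x3 is left, so x3 = False.
Try x0 = True:
  (~x0 | ~x6 | x7) forces x6 = False.
  (~x0 | x2 | x7) forces x2 = True.
  clause (~x2 | x3 | x6) is falsified — backtrack.
So x0 = False.
  then (x0 | x3 | x8) forces x8 = True.
  then (~x2 | x3 | ~x8) forces x2 = False.
  then (x2 | x4) forces x4 = True.
  then (x2 | x5 | x7) forces x5 = True.
  then (x0 | ~x5 | ~x6) forces x6 = False.
Set x1 = True.
All clauses satisfied.

x0 = False, x1 = True, x2 = False, x3 = False, x4 = True, x5 = True, x6 = False, x7 = False, x8 = True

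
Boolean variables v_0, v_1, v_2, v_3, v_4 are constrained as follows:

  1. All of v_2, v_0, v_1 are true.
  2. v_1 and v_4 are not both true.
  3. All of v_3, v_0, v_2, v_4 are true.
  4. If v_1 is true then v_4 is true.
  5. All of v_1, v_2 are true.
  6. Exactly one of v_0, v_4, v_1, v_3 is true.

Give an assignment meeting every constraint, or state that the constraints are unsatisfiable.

The formula is unsatisfiable.

Case v_0 = True:
  (1) forces v_2 = True.
  (1) forces v_1 = True.
  Constraint (6) is violated (v_0=T, v_1=T) — contradiction.
Case v_0 = False:
  Constraint (1) is violated (v_0=F) — contradiction.
Both cases fail — unsatisfiable.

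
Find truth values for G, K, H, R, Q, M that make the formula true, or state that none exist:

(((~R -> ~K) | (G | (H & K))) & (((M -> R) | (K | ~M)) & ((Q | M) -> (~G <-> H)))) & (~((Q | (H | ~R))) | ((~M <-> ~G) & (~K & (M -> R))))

G: True, K: False, H: False, R: True, Q: False, M: False

  ((~R -> ~K) | (G | (H & K))) & (((M -> R) | (K | ~M)) & ((Q | M) -> (~G <-> H))) = True
    (~R -> ~K) | (G | (H & K)) = True
      ~R -> ~K = True
        ~R = False
        ~K = True
      G | (H & K) = True
        H & K = False
    ((M -> R) | (K | ~M)) & ((Q | M) -> (~G <-> H)) = True
      (M -> R) | (K | ~M) = True
        M -> R = True
        K | ~M = True
          ~M = True
      (Q | M) -> (~G <-> H) = True
        Q | M = False
        ~G <-> H = True
          ~G = False
  ~((Q | (H | ~R))) | ((~M <-> ~G) & (~K & (M -> R))) = True
    ~((Q | (H | ~R))) = True
      Q | (H | ~R) = False
        H | ~R = False
          ~R = False
    (~M <-> ~G) & (~K & (M -> R)) = False
      ~M <-> ~G = False
        ~M = True
        ~G = False
      ~K & (M -> R) = True
        ~K = True
        M -> R = True
Both conjuncts True, so the formula holds.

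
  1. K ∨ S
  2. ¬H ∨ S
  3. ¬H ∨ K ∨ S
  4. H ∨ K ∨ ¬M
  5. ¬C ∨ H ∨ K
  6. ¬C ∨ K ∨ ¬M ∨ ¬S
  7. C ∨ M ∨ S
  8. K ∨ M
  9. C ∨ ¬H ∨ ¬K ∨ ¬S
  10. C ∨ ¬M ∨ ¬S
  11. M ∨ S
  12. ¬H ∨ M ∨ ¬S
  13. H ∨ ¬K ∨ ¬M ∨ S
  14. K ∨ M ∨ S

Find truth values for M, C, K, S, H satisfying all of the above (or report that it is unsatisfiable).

M: False, C: True, K: True, S: True, H: False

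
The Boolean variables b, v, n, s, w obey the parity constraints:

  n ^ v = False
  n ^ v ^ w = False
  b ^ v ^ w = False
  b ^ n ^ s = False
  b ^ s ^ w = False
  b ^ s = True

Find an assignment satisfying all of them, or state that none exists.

Adding constraints 1, 2, 5, 6 mod 2: every variable appears an even number of times on the left, so the left side is 0.
But the right sides sum to 1 (mod 2). 0 ≠ 1 — the system is inconsistent.

Unsatisfiable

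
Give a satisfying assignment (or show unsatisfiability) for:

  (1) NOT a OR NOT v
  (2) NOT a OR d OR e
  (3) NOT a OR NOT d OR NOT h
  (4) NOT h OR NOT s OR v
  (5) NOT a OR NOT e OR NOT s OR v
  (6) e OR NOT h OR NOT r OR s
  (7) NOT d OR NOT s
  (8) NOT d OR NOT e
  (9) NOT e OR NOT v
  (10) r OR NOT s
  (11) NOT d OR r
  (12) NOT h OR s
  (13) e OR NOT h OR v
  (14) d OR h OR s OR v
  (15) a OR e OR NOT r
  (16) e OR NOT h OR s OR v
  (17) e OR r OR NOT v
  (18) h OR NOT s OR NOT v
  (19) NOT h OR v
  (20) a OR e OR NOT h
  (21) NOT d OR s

Set s = True.
  then (NOT d OR NOT s) forces d = False.
  then (r OR NOT s) forces r = True.
Try h = True:
  (NOT h OR NOT s OR v) forces v = True.
  (NOT a OR NOT v) forces a = False.
  (NOT e OR NOT v) forces e = False.
  clause (a OR e OR NOT r) is falsified — backtrack.
So h = False.
  then (h OR NOT s OR NOT v) forces v = False.
Try e = False:
  (NOT a OR d OR e) forces a = False.
  clause (a OR e OR NOT r) is falsified — backtrack.
So e = True.
  then (NOT a OR NOT e OR NOT s OR v) forces a = False.
All clauses satisfied.

s = True; r = True; h = False; e = True; d = False; v = False; a = False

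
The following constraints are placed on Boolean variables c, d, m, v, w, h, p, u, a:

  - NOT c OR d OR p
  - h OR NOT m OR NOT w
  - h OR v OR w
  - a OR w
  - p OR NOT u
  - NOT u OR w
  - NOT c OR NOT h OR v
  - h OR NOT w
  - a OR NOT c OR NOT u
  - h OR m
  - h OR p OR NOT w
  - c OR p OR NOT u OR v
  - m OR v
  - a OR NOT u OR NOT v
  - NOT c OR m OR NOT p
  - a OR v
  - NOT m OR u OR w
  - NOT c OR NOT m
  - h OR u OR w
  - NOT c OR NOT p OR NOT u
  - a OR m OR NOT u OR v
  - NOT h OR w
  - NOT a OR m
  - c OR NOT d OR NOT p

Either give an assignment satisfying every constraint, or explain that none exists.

c=F, d=F, m=T, v=T, w=T, h=T, p=F, u=F, a=F

Set c = False.
Set d = False.
Set m = True.
Set v = True.
Try w = False:
  (a OR w) forces a = True.
  (NOT u OR w) forces u = False.
  clause (NOT m OR u OR w) is falsified — backtrack.
So w = True.
  then (h OR NOT m OR NOT w) forces h = True.
Set p = False.
  then (p OR NOT u) forces u = False.
Set a = False.
All clauses satisfied.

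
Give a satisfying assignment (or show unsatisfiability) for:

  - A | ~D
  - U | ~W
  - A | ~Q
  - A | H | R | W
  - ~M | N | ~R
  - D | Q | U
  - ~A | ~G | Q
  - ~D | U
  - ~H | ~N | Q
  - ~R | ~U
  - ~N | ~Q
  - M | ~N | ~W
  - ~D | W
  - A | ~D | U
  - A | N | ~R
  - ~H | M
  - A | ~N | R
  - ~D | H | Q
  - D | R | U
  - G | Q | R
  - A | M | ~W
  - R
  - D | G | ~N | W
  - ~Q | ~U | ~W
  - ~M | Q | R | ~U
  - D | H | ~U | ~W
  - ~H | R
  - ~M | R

Unit clause (R) forces R = True.
In (~R | ~U) only ~U is left, so U = False.
In (U | ~W) only ~W is left, so W = False.
In (~D | U) only ~D is left, so D = False.
In (D | Q | U) only Q is left, so Q = True.
In (~N | ~Q) only ~N is left, so N = False.
In (A | N | ~R) only A is left, so A = True.
In (~M | N | ~R) only ~M is left, so M = False.
In (~H | M) only ~H is left, so H = False.
Set G = True.
All clauses satisfied.

Q = True, M = False, H = False, N = False, R = True, D = False, A = True, G = True, U = False, W = False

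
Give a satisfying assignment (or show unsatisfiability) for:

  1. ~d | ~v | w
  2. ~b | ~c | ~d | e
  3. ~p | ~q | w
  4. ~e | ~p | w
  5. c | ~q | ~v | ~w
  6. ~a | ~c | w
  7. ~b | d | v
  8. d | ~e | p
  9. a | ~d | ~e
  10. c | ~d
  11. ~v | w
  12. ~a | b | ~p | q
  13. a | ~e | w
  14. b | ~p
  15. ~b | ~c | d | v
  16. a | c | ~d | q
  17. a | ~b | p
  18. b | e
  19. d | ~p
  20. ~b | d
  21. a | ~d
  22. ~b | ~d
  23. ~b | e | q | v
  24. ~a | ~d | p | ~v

d=T; a=T; c=T; b=F; q=T; p=F; w=T; v=F; e=T

Set d = True.
  then (c | ~d) forces c = True.
  then (a | ~d) forces a = True.
  then (~b | ~d) forces b = False.
  then (~a | ~c | w) forces w = True.
  then (b | ~p) forces p = False.
  then (b | e) forces e = True.
  then (~a | ~d | p | ~v) forces v = False.
Set q = True.
All clauses satisfied.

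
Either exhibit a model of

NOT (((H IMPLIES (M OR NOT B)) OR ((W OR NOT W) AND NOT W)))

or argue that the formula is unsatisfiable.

W = True, M = False, H = True, B = True

  NOT (((H IMPLIES (M OR NOT B)) OR ((W OR NOT W) AND NOT W))) = True
    (H IMPLIES (M OR NOT B)) OR ((W OR NOT W) AND NOT W) = False
      H IMPLIES (M OR NOT B) = False
        M OR NOT B = False
          NOT B = False
      (W OR NOT W) AND NOT W = False
        W OR NOT W = True
          NOT W = False
        NOT W = False
The formula evaluates to True.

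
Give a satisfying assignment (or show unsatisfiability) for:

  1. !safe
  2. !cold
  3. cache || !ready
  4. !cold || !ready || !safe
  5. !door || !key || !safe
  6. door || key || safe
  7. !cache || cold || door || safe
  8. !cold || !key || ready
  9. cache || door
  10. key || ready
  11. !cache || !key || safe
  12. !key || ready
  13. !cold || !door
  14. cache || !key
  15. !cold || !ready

door = True, cache = True, safe = False, ready = True, key = False, cold = False

Unit clause (!safe) forces safe = False.
Unit clause (!cold) forces cold = False.
Try door = False:
  (door || key || safe) forces key = True.
  (!cache || cold || door || safe) forces cache = False.
  clause (cache || door) is falsified — backtrack.
So door = True.
Set cache = True.
  then (!cache || !key || safe) forces key = False.
  then (key || ready) forces ready = True.
All clauses satisfied.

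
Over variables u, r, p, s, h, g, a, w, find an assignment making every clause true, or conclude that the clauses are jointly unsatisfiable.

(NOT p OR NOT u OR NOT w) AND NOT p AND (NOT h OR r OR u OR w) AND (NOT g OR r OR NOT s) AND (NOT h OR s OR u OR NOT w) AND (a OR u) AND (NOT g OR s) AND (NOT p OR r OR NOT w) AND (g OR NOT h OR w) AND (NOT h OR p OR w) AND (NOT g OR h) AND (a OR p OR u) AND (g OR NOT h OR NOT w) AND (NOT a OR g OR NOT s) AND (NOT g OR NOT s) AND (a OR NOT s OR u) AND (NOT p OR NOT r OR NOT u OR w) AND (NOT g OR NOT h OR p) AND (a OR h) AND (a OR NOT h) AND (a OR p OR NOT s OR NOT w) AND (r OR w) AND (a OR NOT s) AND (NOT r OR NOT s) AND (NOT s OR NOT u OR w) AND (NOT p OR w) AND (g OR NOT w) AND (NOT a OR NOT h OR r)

u: True; r: True; p: False; s: False; h: False; g: False; a: True; w: False

Unit clause (NOT p) forces p = False.
Set u = True.
Try r = False:
  (r OR w) forces w = True.
  (g OR NOT w) forces g = True.
  (NOT g OR r OR NOT s) forces s = False.
  clause (NOT g OR s) is falsified — backtrack.
So r = True.
  then (NOT r OR NOT s) forces s = False.
  then (NOT g OR s) forces g = False.
  then (g OR NOT w) forces w = False.
  then (g OR NOT h OR w) forces h = False.
  then (a OR h) forces a = True.
All clauses satisfied.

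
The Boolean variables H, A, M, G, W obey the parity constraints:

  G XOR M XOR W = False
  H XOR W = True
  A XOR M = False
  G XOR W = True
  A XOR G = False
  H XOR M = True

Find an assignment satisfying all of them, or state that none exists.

Adding constraints 2, 3, 4, 5, 6 mod 2: every variable appears an even number of times on the left, so the left side is 0.
But the right sides sum to 1 (mod 2). 0 ≠ 1 — the system is inconsistent.

Unsatisfiable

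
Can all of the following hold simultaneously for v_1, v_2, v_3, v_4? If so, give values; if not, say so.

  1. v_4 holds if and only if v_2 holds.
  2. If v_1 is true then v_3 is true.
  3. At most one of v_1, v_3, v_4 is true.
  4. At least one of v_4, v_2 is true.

v_1: False, v_2: True, v_3: False, v_4: True

  (1) v_4=T, v_2=T — same ✓
  (2) v_1=F ⇒ v_3: vacuous ✓
  (3) {v_1, v_3, v_4}: 1 true — at most one ✓
  (4) {v_4, v_2}: 2 true — at least one ✓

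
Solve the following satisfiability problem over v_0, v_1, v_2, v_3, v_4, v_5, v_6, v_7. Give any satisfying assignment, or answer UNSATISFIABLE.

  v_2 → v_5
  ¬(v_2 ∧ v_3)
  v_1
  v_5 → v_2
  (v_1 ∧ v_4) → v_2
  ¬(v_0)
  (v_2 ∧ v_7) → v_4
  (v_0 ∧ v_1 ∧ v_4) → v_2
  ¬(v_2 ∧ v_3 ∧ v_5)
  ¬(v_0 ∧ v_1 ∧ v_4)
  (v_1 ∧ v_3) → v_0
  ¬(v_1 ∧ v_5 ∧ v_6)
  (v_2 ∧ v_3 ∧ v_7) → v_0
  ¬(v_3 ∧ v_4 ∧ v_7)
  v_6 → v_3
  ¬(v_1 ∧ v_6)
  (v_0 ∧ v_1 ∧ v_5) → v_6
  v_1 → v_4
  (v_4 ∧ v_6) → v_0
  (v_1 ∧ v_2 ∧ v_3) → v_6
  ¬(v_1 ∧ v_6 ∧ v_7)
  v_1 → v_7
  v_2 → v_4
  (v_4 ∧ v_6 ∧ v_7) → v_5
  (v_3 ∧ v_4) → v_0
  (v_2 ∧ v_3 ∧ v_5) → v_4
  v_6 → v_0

v_0: False; v_1: True; v_2: True; v_3: False; v_4: True; v_5: True; v_6: False; v_7: True

Unit clause (v_1) forces v_1 = True.
Unit clause (¬v_0) forces v_0 = False.
In (v_0 ∨ ¬v_6) only ¬v_6 is left, so v_6 = False.
In (¬v_1 ∨ v_4) only v_4 is left, so v_4 = True.
In (¬v_1 ∨ v_7) only v_7 is left, so v_7 = True.
In (¬v_1 ∨ v_2 ∨ ¬v_4) only v_2 is left, so v_2 = True.
In (¬v_2 ∨ v_5) only v_5 is left, so v_5 = True.
In (v_0 ∨ ¬v_3 ∨ ¬v_4) only ¬v_3 is left, so v_3 = False.
All clauses satisfied.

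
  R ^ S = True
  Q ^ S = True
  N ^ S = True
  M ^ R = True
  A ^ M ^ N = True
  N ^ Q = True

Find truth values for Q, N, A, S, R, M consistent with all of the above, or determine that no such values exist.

No satisfying assignment exists.

Adding constraints 2, 3, 6 mod 2: every variable appears an even number of times on the left, so the left side is 0.
But the right sides sum to 1 (mod 2). 0 ≠ 1 — the system is inconsistent.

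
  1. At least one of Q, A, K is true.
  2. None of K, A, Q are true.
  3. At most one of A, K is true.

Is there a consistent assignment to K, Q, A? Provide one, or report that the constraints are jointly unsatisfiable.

Case K = True:
  Constraint (2) is violated (K=T) — contradiction.
Case K = False:
  (2) forces A = False.
  (1) with A=F, K=F forces Q = True.
  Constraint (2) is violated (Q=T) — contradiction.
Both cases fail — unsatisfiable.

Unsatisfiable — no assignment works.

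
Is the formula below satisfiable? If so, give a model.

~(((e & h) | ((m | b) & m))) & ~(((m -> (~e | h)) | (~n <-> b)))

Case m = True: the conjunct ~(((e & h) | ((m | b) & m))) becomes ~(((e & h) | True)) = False.
Case m = False: the conjunct ~(((m -> (~e | h)) | (~n <-> b))) becomes ~((True | (~n <-> b))) = False.
Both cases fail — unsatisfiable.

Unsatisfiable — no assignment works.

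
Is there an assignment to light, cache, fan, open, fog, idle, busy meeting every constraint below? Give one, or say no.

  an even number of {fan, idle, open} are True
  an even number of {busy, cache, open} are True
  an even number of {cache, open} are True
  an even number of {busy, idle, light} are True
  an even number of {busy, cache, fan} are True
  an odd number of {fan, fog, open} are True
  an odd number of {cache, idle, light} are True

light: False; cache: True; fan: True; open: True; fog: True; idle: False; busy: False

{fan, idle, open}: 2 true → even ✓
{busy, cache, open}: 2 true → even ✓
{cache, open}: 2 true → even ✓
{busy, idle, light}: 0 true → even ✓
{busy, cache, fan}: 2 true → even ✓
{fan, fog, open}: 3 true → odd ✓
{cache, idle, light}: 1 true → odd ✓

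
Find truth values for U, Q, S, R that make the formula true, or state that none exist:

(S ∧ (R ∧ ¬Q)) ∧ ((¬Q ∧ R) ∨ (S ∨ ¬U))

U: False; Q: False; S: True; R: True

  S ∧ (R ∧ ¬Q) = True
    R ∧ ¬Q = True
      ¬Q = True
  (¬Q ∧ R) ∨ (S ∨ ¬U) = True
    ¬Q ∧ R = True
      ¬Q = True
    S ∨ ¬U = True
      ¬U = True
Both conjuncts True, so the formula holds.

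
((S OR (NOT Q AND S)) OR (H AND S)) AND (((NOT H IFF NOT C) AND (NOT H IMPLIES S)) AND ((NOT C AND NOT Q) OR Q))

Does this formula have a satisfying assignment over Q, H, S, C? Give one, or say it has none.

Q = True; H = True; S = True; C = True

  (S OR (NOT Q AND S)) OR (H AND S) = True
    S OR (NOT Q AND S) = True
      NOT Q AND S = False
        NOT Q = False
    H AND S = True
  ((NOT H IFF NOT C) AND (NOT H IMPLIES S)) AND ((NOT C AND NOT Q) OR Q) = True
    (NOT H IFF NOT C) AND (NOT H IMPLIES S) = True
      NOT H IFF NOT C = True
        NOT H = False
        NOT C = False
      NOT H IMPLIES S = True
        NOT H = False
    (NOT C AND NOT Q) OR Q = True
      NOT C AND NOT Q = False
        NOT C = False
        NOT Q = False
Both conjuncts True, so the formula holds.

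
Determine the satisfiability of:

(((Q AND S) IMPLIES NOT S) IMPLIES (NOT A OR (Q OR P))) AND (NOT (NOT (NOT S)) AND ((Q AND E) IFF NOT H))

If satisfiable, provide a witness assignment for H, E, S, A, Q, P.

H=F, E=T, S=F, A=F, Q=T, P=F

  ((Q AND S) IMPLIES NOT S) IMPLIES (NOT A OR (Q OR P)) = True
    (Q AND S) IMPLIES NOT S = True
      Q AND S = False
      NOT S = True
    NOT A OR (Q OR P) = True
      NOT A = True
      Q OR P = True
  NOT (NOT (NOT S)) AND ((Q AND E) IFF NOT H) = True
    NOT (NOT (NOT S)) = True
      NOT (NOT S) = False
        NOT S = True
    (Q AND E) IFF NOT H = True
      Q AND E = True
      NOT H = True
Both conjuncts True, so the formula holds.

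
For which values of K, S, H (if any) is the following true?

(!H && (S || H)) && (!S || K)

K = True, S = True, H = False

  !H && (S || H) = True
    !H = True
    S || H = True
  !S || K = True
    !S = False
Both conjuncts True, so the formula holds.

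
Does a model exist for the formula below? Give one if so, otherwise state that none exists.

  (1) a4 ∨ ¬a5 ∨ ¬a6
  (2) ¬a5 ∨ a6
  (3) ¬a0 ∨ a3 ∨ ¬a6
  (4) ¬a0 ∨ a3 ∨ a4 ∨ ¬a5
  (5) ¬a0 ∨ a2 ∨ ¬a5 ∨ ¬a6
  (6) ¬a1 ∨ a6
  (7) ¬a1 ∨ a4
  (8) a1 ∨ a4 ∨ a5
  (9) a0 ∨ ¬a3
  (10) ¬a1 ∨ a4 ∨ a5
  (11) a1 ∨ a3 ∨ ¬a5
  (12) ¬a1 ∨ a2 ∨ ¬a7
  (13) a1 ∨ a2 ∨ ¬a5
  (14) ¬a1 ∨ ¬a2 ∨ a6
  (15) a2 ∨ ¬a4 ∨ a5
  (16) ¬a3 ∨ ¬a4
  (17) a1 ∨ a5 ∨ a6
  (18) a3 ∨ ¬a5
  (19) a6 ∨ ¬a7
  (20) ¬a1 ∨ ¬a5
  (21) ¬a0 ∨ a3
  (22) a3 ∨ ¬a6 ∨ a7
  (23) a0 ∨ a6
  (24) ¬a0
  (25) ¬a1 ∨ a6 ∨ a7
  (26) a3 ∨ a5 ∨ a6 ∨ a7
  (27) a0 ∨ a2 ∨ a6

a0 = False, a1 = True, a2 = True, a3 = False, a4 = True, a5 = False, a6 = True, a7 = True

Unit clause (¬a0) forces a0 = False.
In (a0 ∨ ¬a3) only ¬a3 is left, so a3 = False.
In (a3 ∨ ¬a5) only ¬a5 is left, so a5 = False.
In (a0 ∨ a6) only a6 is left, so a6 = True.
In (a3 ∨ ¬a6 ∨ a7) only a7 is left, so a7 = True.
Set a1 = True.
  then (¬a1 ∨ a4) forces a4 = True.
  then (¬a1 ∨ a2 ∨ ¬a7) forces a2 = True.
All clauses satisfied.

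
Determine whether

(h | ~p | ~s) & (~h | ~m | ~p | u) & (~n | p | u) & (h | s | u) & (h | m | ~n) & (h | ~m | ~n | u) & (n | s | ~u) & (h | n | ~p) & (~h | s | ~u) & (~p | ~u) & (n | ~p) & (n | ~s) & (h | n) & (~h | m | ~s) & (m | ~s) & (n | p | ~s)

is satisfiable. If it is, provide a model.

u = False, n = False, m = False, p = False, s = False, h = True

Set u = False.
Set n = False.
  then (n | ~p) forces p = False.
  then (n | ~s) forces s = False.
  then (h | n) forces h = True.
Set m = False.
All clauses satisfied.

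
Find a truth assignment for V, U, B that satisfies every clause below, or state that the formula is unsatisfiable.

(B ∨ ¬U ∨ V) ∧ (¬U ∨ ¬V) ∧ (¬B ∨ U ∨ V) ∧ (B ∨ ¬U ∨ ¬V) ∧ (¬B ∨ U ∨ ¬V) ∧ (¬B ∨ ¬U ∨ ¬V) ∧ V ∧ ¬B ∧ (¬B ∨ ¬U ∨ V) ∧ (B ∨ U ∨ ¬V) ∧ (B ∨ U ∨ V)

Unsatisfiable

Case V = True:
  (¬U ∨ ¬V) forces U = False.
  (¬B ∨ U ∨ ¬V) forces B = False.
  Clause (B ∨ U ∨ ¬V) is falsified — contradiction.
Case V = False:
  Clause (V) is falsified — contradiction.
Both cases fail, so the formula is unsatisfiable.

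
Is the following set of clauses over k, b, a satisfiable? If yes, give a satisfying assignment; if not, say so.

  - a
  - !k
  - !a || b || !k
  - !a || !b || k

Unit clause (a) forces a = True.
Unit clause (!k) forces k = False.
In (!a || !b || k) only !b is left, so b = False.
Check each clause:
  (a): a holds.
  (!k): !k holds.
  (!a || b || !k): !k holds.
  (!a || !b || k): !b holds.
All clauses satisfied.

k=F, b=F, a=T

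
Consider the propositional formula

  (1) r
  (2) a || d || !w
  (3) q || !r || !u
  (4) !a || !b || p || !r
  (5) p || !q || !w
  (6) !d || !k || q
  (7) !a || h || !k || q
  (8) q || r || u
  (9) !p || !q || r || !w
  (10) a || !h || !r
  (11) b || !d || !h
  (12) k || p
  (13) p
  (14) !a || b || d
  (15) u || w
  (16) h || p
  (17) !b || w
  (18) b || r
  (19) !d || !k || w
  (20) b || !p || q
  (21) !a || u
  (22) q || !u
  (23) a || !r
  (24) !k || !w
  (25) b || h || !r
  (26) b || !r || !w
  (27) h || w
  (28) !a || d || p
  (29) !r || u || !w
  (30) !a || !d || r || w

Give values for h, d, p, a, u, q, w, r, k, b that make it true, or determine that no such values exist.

Unit clause (r) forces r = True.
Unit clause (p) forces p = True.
In (a || !r) only a is left, so a = True.
In (!a || u) only u is left, so u = True.
In (q || !u) only q is left, so q = True.
Set h = False.
  then (b || h || !r) forces b = True.
  then (h || w) forces w = True.
  then (!k || !w) forces k = False.
Set d = True.
All clauses satisfied.

h = False, d = True, p = True, a = True, u = True, q = True, w = True, r = True, k = False, b = True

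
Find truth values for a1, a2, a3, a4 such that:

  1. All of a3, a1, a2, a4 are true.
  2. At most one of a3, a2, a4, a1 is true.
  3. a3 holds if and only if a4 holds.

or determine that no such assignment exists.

Case a1 = True:
  (1) forces a3 = True.
  Constraint (2) is violated (a3=T, a1=T) — contradiction.
Case a1 = False:
  Constraint (1) is violated (a1=F) — contradiction.
Both cases fail — unsatisfiable.

No satisfying assignment exists.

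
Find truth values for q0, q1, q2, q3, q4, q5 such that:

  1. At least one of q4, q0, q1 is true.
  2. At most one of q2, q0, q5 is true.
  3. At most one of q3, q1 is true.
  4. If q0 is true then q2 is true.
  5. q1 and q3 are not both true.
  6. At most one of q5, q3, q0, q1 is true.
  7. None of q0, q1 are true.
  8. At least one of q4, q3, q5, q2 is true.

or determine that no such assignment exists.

q0=F, q1=F, q2=F, q3=F, q4=T, q5=F

  (1) {q4, q0, q1}: 1 true — at least one ✓
  (2) {q2, q0, q5}: 0 true — at most one ✓
  (3) {q3, q1}: 0 true — at most one ✓
  (4) q0=F ⇒ q2: vacuous ✓
  (5) q1=F, q3=F — not both ✓
  (6) {q5, q3, q0, q1}: 0 true — at most one ✓
  (7) {q0, q1}: 0 true — none ✓
  (8) {q4, q3, q5, q2}: 1 true — at least one ✓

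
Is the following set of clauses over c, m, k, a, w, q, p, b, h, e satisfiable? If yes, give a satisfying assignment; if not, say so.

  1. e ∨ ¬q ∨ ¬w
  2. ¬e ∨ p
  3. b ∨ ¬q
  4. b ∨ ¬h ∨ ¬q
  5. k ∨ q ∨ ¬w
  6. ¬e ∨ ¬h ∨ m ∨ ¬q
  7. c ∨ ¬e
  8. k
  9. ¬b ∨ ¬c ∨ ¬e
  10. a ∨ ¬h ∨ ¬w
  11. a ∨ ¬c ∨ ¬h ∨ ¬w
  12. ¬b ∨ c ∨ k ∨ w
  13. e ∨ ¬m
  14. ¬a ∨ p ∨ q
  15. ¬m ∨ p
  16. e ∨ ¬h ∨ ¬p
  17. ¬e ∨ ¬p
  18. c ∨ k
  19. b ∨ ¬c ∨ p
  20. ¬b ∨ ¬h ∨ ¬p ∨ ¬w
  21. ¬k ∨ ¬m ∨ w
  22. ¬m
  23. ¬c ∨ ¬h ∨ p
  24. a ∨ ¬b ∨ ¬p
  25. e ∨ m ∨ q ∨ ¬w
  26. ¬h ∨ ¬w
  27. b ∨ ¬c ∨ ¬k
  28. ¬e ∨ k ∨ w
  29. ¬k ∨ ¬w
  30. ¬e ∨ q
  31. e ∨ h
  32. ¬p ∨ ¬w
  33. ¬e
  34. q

Unit clause (k) forces k = True.
Unit clause (¬m) forces m = False.
In (¬k ∨ ¬w) only ¬w is left, so w = False.
Unit clause (¬e) forces e = False.
Unit clause (q) forces q = True.
In (b ∨ ¬q) only b is left, so b = True.
In (e ∨ h) only h is left, so h = True.
In (e ∨ ¬h ∨ ¬p) only ¬p is left, so p = False.
In (¬c ∨ ¬h ∨ p) only ¬c is left, so c = False.
Set a = True.
All clauses satisfied.

c=F, m=F, k=T, a=T, w=F, q=T, p=F, b=T, h=T, e=F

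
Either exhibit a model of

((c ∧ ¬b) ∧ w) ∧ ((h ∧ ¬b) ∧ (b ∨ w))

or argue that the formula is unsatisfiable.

h = True, b = False, c = True, w = True

  (c ∧ ¬b) ∧ w = True
    c ∧ ¬b = True
      ¬b = True
  (h ∧ ¬b) ∧ (b ∨ w) = True
    h ∧ ¬b = True
      ¬b = True
    b ∨ w = True
Both conjuncts True, so the formula holds.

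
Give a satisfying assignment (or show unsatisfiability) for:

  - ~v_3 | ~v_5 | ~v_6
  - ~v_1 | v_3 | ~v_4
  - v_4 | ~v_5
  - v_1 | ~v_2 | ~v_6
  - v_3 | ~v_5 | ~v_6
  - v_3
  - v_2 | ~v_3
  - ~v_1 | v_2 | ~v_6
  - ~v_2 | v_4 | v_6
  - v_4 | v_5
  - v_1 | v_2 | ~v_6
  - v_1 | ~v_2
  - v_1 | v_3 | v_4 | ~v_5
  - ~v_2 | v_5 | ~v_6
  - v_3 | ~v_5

v_1: True, v_2: True, v_3: True, v_4: True, v_5: True, v_6: False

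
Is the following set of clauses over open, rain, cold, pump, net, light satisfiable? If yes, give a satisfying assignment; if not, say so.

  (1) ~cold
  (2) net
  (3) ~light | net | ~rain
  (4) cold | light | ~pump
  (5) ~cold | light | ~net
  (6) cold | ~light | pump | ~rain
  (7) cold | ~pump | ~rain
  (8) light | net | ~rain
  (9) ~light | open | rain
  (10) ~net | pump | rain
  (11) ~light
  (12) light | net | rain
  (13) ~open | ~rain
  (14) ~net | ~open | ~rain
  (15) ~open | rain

open: False; rain: True; cold: False; pump: False; net: True; light: False

Unit clause (~cold) forces cold = False.
Unit clause (net) forces net = True.
Unit clause (~light) forces light = False.
In (cold | light | ~pump) only ~pump is left, so pump = False.
In (~net | pump | rain) only rain is left, so rain = True.
In (~open | ~rain) only ~open is left, so open = False.
All clauses satisfied.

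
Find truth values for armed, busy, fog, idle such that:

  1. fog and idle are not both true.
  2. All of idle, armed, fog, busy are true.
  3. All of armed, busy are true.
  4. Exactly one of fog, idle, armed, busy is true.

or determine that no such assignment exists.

Case armed = True:
  (2) forces idle = True.
  Constraint (4) is violated (idle=T, armed=T) — contradiction.
Case armed = False:
  Constraint (2) is violated (armed=F) — contradiction.
Both cases fail — unsatisfiable.

UNSATISFIABLE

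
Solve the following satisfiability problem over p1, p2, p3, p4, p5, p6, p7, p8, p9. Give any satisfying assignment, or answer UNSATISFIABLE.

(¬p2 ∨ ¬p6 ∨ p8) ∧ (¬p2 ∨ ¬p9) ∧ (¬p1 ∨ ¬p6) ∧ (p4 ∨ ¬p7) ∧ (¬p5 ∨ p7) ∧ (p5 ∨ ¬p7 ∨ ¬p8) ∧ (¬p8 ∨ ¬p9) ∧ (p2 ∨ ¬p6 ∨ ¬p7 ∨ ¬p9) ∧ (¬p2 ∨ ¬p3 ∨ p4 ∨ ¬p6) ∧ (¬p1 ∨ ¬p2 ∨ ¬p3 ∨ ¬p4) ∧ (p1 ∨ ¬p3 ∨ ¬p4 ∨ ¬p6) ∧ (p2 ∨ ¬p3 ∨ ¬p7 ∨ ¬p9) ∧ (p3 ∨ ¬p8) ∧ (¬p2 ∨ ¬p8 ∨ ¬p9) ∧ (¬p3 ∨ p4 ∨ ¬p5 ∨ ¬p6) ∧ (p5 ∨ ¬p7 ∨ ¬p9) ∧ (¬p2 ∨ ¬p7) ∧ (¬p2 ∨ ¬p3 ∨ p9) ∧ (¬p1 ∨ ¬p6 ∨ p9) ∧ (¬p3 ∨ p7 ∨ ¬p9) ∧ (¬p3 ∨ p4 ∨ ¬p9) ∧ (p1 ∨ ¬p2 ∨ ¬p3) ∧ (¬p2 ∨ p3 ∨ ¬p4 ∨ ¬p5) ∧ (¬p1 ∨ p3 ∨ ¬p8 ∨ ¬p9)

p1 = False; p2 = False; p3 = True; p4 = True; p5 = False; p6 = False; p7 = False; p8 = True; p9 = False

Set p1 = False.
Set p2 = False.
Set p3 = True.
Set p4 = True.
  then (p1 ∨ ¬p3 ∨ ¬p4 ∨ ¬p6) forces p6 = False.
Set p5 = False.
Set p7 = False.
  then (¬p3 ∨ p7 ∨ ¬p9) forces p9 = False.
Set p8 = True.
All clauses satisfied.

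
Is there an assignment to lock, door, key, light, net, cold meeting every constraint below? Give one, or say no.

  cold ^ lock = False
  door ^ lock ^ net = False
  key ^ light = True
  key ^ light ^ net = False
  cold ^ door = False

UNSATISFIABLE

Adding constraints 1, 2, 3, 4, 5 mod 2: every variable appears an even number of times on the left, so the left side is 0.
But the right sides sum to 1 (mod 2). 0 ≠ 1 — the system is inconsistent.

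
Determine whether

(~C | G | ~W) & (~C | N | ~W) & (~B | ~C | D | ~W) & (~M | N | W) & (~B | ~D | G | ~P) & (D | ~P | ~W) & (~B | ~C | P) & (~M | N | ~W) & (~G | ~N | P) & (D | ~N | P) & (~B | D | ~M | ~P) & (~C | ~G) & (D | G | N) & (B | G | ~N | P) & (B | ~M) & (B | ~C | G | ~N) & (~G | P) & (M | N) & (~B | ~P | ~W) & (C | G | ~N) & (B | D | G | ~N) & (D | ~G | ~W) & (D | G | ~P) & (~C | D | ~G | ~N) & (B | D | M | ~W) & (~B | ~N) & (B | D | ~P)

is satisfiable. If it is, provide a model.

Set W = False.
Try M = True:
  (~M | N | W) forces N = True.
  (B | ~M) forces B = True.
  clause (~B | ~N) is falsified — backtrack.
So M = False.
  then (M | N) forces N = True.
  then (~B | ~N) forces B = False.
Set D = True.
Try G = False:
  (B | G | ~N | P) forces P = True.
  (B | ~C | G | ~N) forces C = False.
  clause (C | G | ~N) is falsified — backtrack.
So G = True.
  then (~G | ~N | P) forces P = True.
  then (~C | ~G) forces C = False.
All clauses satisfied.

W=F, M=F, D=T, G=T, B=F, N=T, P=T, C=F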